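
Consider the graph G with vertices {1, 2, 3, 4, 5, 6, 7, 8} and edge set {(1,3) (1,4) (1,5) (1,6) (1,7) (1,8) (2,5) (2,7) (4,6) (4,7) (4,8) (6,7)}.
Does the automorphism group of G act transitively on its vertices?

No

Vertex 1 is the only vertex of degree 6, so every automorphism fixes it; G is not vertex-transitive.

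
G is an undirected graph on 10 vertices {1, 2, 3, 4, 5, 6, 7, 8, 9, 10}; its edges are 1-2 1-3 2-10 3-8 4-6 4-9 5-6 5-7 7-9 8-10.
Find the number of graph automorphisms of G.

G has two connected components, {4, 5, 6, 7, 9} and {1, 2, 3, 8, 10}; each is 2-regular, so G = C_5 ⊔ C_5. With two isomorphic components, Aut(G) = Aut(C_5) ≀ S_2 = (D_5 × D_5) ⋊ Z_2: permute each cycle by D_5, then optionally swap the two cycles. Order 2·(2·5)² = 200.

200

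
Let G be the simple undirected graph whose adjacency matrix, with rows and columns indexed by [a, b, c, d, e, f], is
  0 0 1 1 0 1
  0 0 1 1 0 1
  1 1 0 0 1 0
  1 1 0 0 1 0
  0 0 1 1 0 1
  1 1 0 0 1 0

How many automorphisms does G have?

G is 3-regular and bipartite with parts {c, d, f} and {a, b, e} (each part is independent and every cross-pair is an edge), so G = K_{3,3}. Aut(K_{3,3}) is the wreath product S_3 ≀ Z_2: permute within each part, then optionally swap the parts; |Aut| = 2·(3!)² = 72.

72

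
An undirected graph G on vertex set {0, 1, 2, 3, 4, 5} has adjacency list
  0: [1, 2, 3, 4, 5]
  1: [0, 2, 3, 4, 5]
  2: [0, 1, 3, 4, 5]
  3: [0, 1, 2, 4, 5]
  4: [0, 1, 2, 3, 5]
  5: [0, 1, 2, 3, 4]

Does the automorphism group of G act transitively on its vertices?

Yes

All 6 vertices are pairwise adjacent: G = K_6. Any permutation of the 6 vertices preserves K_6, so Aut(K_6) = S_6 of order 6! = 720. Under this action every vertex can be carried to every other, so G is vertex-transitive.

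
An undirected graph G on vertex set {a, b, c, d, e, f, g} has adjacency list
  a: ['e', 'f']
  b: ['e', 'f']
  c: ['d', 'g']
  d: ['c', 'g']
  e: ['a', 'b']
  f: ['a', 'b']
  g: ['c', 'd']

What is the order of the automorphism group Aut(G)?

48

G has two connected components, {a, b, e, f} and {c, d, g}; each is 2-regular, so G = C_4 ⊔ C_3. The components are non-isomorphic (different sizes), so Aut(G) = Aut(C_4) × Aut(C_3) = D_4 × D_3 of order 8·6 = 48.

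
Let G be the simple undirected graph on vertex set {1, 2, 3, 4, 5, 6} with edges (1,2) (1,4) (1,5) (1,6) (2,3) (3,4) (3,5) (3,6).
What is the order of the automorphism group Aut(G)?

48

The vertices split by degree into {1, 3} (degree 4) and {2, 4, 5, 6} (degree 2); every edge runs between the two parts, so G is the complete bipartite graph K_{2,4}. Automorphisms preserve the bipartition setwise (since the parts differ in size) and act as S_2 × S_4 within it; |Aut| = 48.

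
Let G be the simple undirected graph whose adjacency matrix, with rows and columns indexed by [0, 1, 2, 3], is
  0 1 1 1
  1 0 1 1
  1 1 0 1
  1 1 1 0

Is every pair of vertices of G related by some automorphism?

Every vertex has degree 3, so G is the complete graph K_4. Every bijection on the vertex set is an automorphism of K_4; hence Aut(K_4) ≅ S_4, order 24. Under this action every vertex can be carried to every other, so G is vertex-transitive.

Yes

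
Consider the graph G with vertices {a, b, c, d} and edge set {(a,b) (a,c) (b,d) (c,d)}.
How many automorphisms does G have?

8

G is 2-regular and bipartite with parts {b, c} and {a, d} (each part is independent and every cross-pair is an edge), so G = K_{2,2}. Aut(K_{2,2}) is the wreath product S_2 ≀ Z_2: permute within each part, then optionally swap the parts; |Aut| = 2·(2!)² = 8.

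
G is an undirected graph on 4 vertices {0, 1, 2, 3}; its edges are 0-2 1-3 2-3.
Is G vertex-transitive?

No

Automorphisms preserve degree, but G has vertices of degree 1 and vertices of degree 2; no automorphism maps one to the other, so G is not vertex-transitive.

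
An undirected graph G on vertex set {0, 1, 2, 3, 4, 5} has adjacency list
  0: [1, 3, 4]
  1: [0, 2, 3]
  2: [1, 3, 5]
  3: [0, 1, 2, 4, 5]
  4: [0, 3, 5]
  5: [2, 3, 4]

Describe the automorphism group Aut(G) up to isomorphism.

Vertex 3 is the unique vertex of degree 5; the remaining 5 vertices each have degree 3 and induce a cycle, so G is the wheel on 6 vertices with hub 3. With the hub fixed, the remaining symmetry is that of the rim cycle C_5, giving the dihedral group D_5.

D_5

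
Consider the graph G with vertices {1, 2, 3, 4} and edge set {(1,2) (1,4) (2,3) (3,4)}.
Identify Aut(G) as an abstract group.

Every vertex has degree 2 and the graph is connected, so G is the 4-cycle C_4. C_4 has 4 rotations and 4 reflections, so Aut(C_4) ≅ D_4 of order 8.

D_4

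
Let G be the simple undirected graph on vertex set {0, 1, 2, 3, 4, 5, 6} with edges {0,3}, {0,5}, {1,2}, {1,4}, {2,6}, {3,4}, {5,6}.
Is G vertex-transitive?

Yes

G is 2-regular and connected on 7 vertices, i.e. the cycle C_7. C_7 has 7 rotations and 7 reflections, so Aut(C_7) ≅ D_7 of order 14. This group acts transitively on the 7 vertices.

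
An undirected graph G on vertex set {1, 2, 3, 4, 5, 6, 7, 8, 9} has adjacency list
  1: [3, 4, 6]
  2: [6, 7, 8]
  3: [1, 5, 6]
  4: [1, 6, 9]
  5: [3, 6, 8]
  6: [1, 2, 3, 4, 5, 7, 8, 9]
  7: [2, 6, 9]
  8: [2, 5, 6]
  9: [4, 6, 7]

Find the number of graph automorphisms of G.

16

Vertex 6 is the unique vertex of degree 8; the remaining 8 vertices each have degree 3 and induce a cycle, so G is the wheel on 9 vertices with hub 6. With the hub fixed, the remaining symmetry is that of the rim cycle C_8, giving the dihedral group D_8.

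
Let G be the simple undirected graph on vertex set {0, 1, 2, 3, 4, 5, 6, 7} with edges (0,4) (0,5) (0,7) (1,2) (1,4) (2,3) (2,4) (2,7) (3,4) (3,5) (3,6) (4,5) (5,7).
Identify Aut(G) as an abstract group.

{e}

Degrees alone do not determine every vertex (e.g. 0 and 7 both have degree 3), but their neighbour-degree multisets differ: N(0) has degrees [3, 4, 5] while N(7) has degrees [3, 4, 4]. Repeating this refinement separates all vertices, so the only automorphism is the identity.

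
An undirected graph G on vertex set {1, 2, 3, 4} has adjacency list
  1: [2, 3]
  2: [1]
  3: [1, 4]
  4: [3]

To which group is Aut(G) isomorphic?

The degree sequence is [2, 1, 2, 1]; the two degree-1 vertices 2 and 4 are the ends of a path, so G = P_4. The only nontrivial automorphism of a path is the end-to-end reflection, so Aut(G) ≅ Z_2.

Z_2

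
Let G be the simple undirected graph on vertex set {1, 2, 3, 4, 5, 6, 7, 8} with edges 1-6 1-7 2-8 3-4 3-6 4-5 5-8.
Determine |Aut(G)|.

2

The degree sequence is [2, 1, 2, 2, 2, 2, 1, 2]; the two degree-1 vertices 2 and 7 are the ends of a path, so G = P_8. The only nontrivial automorphism of a path is the end-to-end reflection, so Aut(G) ≅ Z_2.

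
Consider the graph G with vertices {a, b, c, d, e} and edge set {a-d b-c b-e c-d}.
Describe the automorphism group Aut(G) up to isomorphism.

The degree sequence is [1, 2, 2, 2, 1]; the two degree-1 vertices a and e are the ends of a path, so G = P_5. The only nontrivial automorphism of a path is the end-to-end reflection, so Aut(G) ≅ Z_2.

the cyclic group of order 2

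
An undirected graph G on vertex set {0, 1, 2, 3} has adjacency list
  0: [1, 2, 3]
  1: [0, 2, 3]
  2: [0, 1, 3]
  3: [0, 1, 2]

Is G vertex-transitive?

Yes

All 4 vertices are pairwise adjacent: G = K_4. Any permutation of the 4 vertices preserves K_4, so Aut(K_4) = S_4 of order 4! = 24. Under this action every vertex can be carried to every other, so G is vertex-transitive.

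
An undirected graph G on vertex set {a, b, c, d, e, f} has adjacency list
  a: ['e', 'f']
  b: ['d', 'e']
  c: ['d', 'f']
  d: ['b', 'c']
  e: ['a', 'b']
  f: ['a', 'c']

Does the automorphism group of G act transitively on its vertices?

Yes

Every vertex has degree 2 and the graph is connected, so G is the 6-cycle C_6. C_6 has 6 rotations and 6 reflections, so Aut(C_6) ≅ D_6 of order 12. This group acts transitively on the 6 vertices.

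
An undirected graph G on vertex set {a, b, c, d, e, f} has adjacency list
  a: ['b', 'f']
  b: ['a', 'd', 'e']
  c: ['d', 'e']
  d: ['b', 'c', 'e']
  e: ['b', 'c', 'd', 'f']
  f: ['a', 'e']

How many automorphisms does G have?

The degree sequence is [2, 3, 2, 3, 4, 2]. Checking the degree-preserving permutations of the vertex set shows that none except the identity preserves every edge, so Aut(G) is trivial.

1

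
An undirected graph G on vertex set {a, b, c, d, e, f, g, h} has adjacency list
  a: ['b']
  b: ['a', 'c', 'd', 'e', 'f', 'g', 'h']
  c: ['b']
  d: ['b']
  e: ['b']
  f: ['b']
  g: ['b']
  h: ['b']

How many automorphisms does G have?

5040

Vertex b has degree 7 and every other vertex has degree 1, so G is the star K_{1,7} with centre b. Any automorphism fixes the centre and permutes the 7 leaves freely, so Aut(G) ≅ S_7 of order 7! = 5040.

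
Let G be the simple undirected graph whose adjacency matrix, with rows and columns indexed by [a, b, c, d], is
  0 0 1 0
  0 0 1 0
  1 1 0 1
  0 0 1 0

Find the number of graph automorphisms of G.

6

Vertex c has degree 3 and every other vertex has degree 1, so G is the star K_{1,3} with centre c. Any automorphism fixes the centre and permutes the 3 leaves freely, so Aut(G) ≅ S_3 of order 3! = 6.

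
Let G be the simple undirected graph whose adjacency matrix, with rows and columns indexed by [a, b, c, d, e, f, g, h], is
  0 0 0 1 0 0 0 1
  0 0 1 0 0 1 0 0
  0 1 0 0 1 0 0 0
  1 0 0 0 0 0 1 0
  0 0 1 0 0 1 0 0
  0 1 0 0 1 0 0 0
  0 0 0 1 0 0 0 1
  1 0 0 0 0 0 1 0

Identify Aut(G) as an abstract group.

G has two connected components, {a, d, g, h} and {b, c, e, f}; each is 2-regular, so G = C_4 ⊔ C_4. With two isomorphic components, Aut(G) = Aut(C_4) ≀ S_2 = (D_4 × D_4) ⋊ Z_2: permute each cycle by D_4, then optionally swap the two cycles. Order 2·(2·4)² = 128.

(D_4 × D_4) ⋊ Z_2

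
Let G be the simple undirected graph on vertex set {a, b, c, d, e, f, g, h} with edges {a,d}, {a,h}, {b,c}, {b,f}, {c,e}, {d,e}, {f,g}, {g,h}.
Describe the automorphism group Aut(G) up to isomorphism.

G is 2-regular and connected on 8 vertices, i.e. the cycle C_8. C_8 has 8 rotations and 8 reflections, so Aut(C_8) ≅ D_8 of order 16.

the dihedral group of order 16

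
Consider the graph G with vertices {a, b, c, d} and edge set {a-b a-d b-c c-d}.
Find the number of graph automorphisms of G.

8

Every vertex has degree 2 and the graph is connected, so G is the 4-cycle C_4. The automorphisms of the 4-cycle are exactly the symmetries of a regular 4-gon: the dihedral group D_4, |D_4| = 8.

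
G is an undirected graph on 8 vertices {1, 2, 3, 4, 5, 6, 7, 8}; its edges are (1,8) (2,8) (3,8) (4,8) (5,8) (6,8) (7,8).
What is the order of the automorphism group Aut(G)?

Vertex 8 has degree 7 and every other vertex has degree 1, so G is the star K_{1,7} with centre 8. The 7 leaves are pairwise interchangeable while the centre is fixed, giving Aut(G) = S_7.

5040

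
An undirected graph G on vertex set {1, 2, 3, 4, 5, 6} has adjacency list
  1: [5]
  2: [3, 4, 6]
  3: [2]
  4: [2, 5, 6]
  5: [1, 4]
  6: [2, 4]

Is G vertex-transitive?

No

Automorphisms preserve degree, but G has vertices of degree 1 and vertices of degree 3; no automorphism maps one to the other, so G is not vertex-transitive.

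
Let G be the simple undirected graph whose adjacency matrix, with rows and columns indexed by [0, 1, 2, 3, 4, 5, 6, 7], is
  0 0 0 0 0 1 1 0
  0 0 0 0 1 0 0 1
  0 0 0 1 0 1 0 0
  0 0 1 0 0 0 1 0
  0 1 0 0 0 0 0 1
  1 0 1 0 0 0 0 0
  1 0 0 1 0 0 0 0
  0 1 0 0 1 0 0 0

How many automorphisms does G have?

60

G has two connected components, {0, 2, 3, 5, 6} and {1, 4, 7}; each is 2-regular, so G = C_5 ⊔ C_3. No automorphism exchanges components of different sizes, hence Aut(G) is the direct product D_3 × D_5, order 60.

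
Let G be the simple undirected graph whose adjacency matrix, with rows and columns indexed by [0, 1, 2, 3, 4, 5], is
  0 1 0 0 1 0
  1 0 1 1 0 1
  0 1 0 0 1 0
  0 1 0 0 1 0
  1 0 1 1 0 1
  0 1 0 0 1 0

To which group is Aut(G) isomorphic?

S_4 × S_2

The vertices split by degree into {1, 4} (degree 4) and {0, 2, 3, 5} (degree 2); every edge runs between the two parts, so G is the complete bipartite graph K_{2,4}. The parts have unequal sizes, so no automorphism swaps them; each part is permuted independently, giving S_4 × S_2 of order 4!·2! = 48.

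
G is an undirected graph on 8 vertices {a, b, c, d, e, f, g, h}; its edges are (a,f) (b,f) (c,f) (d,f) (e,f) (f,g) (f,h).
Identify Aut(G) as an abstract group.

Vertex f has degree 7 and every other vertex has degree 1, so G is the star K_{1,7} with centre f. Any automorphism fixes the centre and permutes the 7 leaves freely, so Aut(G) ≅ S_7 of order 7! = 5040.

the symmetric group on 7 letters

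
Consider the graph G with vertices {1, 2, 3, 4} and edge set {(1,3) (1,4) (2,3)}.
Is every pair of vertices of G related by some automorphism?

No

Automorphisms preserve degree, but G has vertices of degree 1 and vertices of degree 2; no automorphism maps one to the other, so G is not vertex-transitive.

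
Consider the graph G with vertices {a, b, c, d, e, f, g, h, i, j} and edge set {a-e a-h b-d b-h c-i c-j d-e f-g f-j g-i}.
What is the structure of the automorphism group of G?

G has two connected components, {c, f, g, i, j} and {a, b, d, e, h}; each is 2-regular, so G = C_5 ⊔ C_5. Aut of a disjoint union of two copies of C_5 is the wreath product D_5 ≀ Z_2, of order 2·10² = 200.

(D_5 × D_5) ⋊ Z_2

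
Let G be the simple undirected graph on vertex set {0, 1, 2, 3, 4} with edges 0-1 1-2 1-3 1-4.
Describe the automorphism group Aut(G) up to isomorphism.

Vertex 1 has degree 4 and every other vertex has degree 1, so G is the star K_{1,4} with centre 1. Any automorphism fixes the centre and permutes the 4 leaves freely, so Aut(G) ≅ S_4 of order 4! = 24.

the symmetric group on 4 letters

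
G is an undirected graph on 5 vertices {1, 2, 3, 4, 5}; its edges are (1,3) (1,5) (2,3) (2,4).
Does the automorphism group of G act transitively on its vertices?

No

Automorphisms preserve degree, but G has vertices of degree 1 and vertices of degree 2; no automorphism maps one to the other, so G is not vertex-transitive.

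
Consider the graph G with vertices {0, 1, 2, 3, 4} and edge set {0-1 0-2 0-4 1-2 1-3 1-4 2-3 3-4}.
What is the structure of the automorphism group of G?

Vertex 1 is the unique vertex of degree 4; the remaining 4 vertices each have degree 3 and induce a cycle, so G is the wheel on 5 vertices with hub 1. With the hub fixed, the remaining symmetry is that of the rim cycle C_4, giving the dihedral group D_4.

the dihedral group of order 8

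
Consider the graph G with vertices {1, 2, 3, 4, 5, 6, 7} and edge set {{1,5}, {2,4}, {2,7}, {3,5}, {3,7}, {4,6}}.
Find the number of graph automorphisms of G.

2

The degree sequence is [1, 2, 2, 2, 2, 1, 2]; the two degree-1 vertices 1 and 6 are the ends of a path, so G = P_7. The only nontrivial automorphism of a path is the end-to-end reflection, so Aut(G) ≅ Z_2.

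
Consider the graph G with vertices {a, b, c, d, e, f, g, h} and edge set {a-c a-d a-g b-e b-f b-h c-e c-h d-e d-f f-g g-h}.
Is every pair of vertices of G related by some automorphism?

G is 3-regular and bipartite on 2^3 = 8 vertices with girth 4; it is the hypercube graph Q_3. Aut(Q_3) consists of the signed permutations of the 3 coordinate axes: 3! permutations times 2^3 sign flips, so |Aut| = 2^3·3! = 48. Under this action every vertex can be carried to every other, so G is vertex-transitive.

Yes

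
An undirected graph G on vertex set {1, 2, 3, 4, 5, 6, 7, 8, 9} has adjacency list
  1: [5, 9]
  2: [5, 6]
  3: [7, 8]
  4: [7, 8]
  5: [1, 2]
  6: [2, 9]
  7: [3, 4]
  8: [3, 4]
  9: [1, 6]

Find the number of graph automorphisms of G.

G has two connected components, {1, 2, 5, 6, 9} and {3, 4, 7, 8}; each is 2-regular, so G = C_5 ⊔ C_4. The components are non-isomorphic (different sizes), so Aut(G) = Aut(C_4) × Aut(C_5) = D_4 × D_5 of order 8·10 = 80.

80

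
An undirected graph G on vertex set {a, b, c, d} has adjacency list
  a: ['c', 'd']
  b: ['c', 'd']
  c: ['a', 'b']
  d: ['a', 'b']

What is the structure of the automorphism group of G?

G is 2-regular and connected on 4 vertices, i.e. the cycle C_4. The automorphisms of the 4-cycle are exactly the symmetries of a regular 4-gon: the dihedral group D_4, |D_4| = 8.

D_4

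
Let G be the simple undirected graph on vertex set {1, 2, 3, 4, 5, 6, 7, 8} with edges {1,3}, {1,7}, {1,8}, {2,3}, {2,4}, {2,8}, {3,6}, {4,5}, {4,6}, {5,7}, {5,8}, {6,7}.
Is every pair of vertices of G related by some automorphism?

Yes

G is 3-regular and bipartite on 2^3 = 8 vertices with girth 4; it is the hypercube graph Q_3. The symmetry group of the 3-cube is the hyperoctahedral group B_3 = Z_2 ≀ S_3, of order 2^3·3! = 48. This group acts transitively on the 8 vertices.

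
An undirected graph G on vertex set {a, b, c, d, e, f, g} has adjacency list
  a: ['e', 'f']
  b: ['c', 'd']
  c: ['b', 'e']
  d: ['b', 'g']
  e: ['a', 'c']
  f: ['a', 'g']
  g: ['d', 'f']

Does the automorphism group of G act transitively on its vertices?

Yes

G is 2-regular and connected on 7 vertices, i.e. the cycle C_7. The automorphisms of the 7-cycle are exactly the symmetries of a regular 7-gon: the dihedral group D_7, |D_7| = 14. Under this action every vertex can be carried to every other, so G is vertex-transitive.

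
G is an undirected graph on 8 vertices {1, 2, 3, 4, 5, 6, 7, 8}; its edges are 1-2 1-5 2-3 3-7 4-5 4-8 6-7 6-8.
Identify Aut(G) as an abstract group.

G is 2-regular and connected on 8 vertices, i.e. the cycle C_8. The automorphisms of the 8-cycle are exactly the symmetries of a regular 8-gon: the dihedral group D_8, |D_8| = 16.

the dihedral group of order 16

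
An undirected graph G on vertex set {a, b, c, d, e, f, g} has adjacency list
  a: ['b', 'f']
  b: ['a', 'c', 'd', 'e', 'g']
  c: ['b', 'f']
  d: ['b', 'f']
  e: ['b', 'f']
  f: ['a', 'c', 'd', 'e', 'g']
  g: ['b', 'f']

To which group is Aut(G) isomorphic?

The vertices split by degree into {b, f} (degree 5) and {a, c, d, e, g} (degree 2); every edge runs between the two parts, so G is the complete bipartite graph K_{2,5}. Automorphisms preserve the bipartition setwise (since the parts differ in size) and act as S_2 × S_5 within it; |Aut| = 240.

S_2 × S_5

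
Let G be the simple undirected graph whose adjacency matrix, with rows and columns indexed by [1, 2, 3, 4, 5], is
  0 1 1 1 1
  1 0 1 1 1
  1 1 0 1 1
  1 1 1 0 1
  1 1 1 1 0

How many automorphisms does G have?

120

All 5 vertices are pairwise adjacent: G = K_5. Any permutation of the 5 vertices preserves K_5, so Aut(K_5) = S_5 of order 5! = 120.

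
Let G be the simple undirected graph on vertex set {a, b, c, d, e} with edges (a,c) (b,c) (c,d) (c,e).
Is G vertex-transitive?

No

Vertex c is the only vertex of degree 4, so every automorphism fixes it; G is not vertex-transitive.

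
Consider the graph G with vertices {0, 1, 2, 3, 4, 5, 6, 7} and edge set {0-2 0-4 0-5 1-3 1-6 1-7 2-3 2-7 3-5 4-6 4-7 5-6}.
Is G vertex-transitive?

G is 3-regular and bipartite on 2^3 = 8 vertices with girth 4; it is the hypercube graph Q_3. The symmetry group of the 3-cube is the hyperoctahedral group B_3 = Z_2 ≀ S_3, of order 2^3·3! = 48. Under this action every vertex can be carried to every other, so G is vertex-transitive.

Yes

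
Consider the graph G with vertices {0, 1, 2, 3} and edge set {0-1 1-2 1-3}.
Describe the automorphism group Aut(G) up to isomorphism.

Vertex 1 has degree 3 and every other vertex has degree 1, so G is the star K_{1,3} with centre 1. The 3 leaves are pairwise interchangeable while the centre is fixed, giving Aut(G) = S_3.

the symmetric group on 3 letters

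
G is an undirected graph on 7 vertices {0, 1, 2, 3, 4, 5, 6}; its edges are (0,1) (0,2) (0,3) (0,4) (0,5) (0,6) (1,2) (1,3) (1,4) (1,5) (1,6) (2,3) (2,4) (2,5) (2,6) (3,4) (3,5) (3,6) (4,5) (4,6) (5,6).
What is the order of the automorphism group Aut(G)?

All 7 vertices are pairwise adjacent: G = K_7. Any permutation of the 7 vertices preserves K_7, so Aut(K_7) = S_7 of order 7! = 5040.

5040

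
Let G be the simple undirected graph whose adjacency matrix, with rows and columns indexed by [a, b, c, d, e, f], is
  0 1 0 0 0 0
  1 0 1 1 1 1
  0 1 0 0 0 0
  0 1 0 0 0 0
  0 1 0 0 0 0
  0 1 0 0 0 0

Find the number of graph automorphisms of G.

120

Vertex b has degree 5 and every other vertex has degree 1, so G is the star K_{1,5} with centre b. Any automorphism fixes the centre and permutes the 5 leaves freely, so Aut(G) ≅ S_5 of order 5! = 120.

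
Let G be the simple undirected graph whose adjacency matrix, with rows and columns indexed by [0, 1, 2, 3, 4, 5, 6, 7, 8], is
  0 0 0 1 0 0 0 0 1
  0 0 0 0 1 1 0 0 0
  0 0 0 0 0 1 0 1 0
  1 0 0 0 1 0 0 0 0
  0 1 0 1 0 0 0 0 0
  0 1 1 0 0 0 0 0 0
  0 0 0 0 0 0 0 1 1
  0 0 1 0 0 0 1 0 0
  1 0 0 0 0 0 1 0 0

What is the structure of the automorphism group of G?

the dihedral group of order 18

G is 2-regular and connected on 9 vertices, i.e. the cycle C_9. C_9 has 9 rotations and 9 reflections, so Aut(C_9) ≅ D_9 of order 18.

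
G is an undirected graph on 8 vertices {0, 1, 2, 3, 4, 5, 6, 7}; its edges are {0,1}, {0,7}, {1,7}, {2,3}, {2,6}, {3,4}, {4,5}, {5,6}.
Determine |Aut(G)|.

G has two connected components, {2, 3, 4, 5, 6} and {0, 1, 7}; each is 2-regular, so G = C_5 ⊔ C_3. No automorphism exchanges components of different sizes, hence Aut(G) is the direct product D_3 × D_5, order 60.

60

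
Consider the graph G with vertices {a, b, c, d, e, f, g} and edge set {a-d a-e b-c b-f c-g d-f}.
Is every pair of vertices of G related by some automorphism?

No

Automorphisms preserve degree, but G has vertices of degree 1 and vertices of degree 2; no automorphism maps one to the other, so G is not vertex-transitive.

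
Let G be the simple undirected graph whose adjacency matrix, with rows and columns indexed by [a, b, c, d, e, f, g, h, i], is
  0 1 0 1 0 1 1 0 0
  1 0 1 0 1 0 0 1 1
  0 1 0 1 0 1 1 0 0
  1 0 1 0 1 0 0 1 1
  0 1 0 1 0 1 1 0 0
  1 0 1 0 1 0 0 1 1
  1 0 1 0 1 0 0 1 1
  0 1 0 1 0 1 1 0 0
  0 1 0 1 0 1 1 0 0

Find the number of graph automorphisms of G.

The vertices split by degree into {b, d, f, g} (degree 5) and {a, c, e, h, i} (degree 4); every edge runs between the two parts, so G is the complete bipartite graph K_{4,5}. The parts have unequal sizes, so no automorphism swaps them; each part is permuted independently, giving S_4 × S_5 of order 4!·5! = 2880.

2880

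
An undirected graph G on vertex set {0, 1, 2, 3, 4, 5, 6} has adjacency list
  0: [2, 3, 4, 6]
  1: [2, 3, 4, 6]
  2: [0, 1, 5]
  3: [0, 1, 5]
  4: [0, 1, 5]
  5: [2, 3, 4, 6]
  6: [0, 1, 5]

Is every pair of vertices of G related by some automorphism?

Automorphisms preserve degree, but G has vertices of degree 3 and vertices of degree 4; no automorphism maps one to the other, so G is not vertex-transitive.

No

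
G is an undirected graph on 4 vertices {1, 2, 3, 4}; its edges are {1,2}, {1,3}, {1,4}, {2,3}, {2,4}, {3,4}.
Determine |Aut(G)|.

24

Every vertex has degree 3, so G is the complete graph K_4. Every bijection on the vertex set is an automorphism of K_4; hence Aut(K_4) ≅ S_4, order 24.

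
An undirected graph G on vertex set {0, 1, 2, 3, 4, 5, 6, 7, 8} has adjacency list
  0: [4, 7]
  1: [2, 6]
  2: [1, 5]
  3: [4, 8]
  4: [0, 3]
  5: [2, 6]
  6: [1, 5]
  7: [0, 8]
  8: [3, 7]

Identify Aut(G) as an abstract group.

G has two connected components, {0, 3, 4, 7, 8} and {1, 2, 5, 6}; each is 2-regular, so G = C_5 ⊔ C_4. No automorphism exchanges components of different sizes, hence Aut(G) is the direct product D_4 × D_5, order 80.

D_4 × D_5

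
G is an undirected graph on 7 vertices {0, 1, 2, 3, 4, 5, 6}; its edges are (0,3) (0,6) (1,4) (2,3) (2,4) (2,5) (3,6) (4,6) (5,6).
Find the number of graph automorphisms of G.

1

The degree sequence is [2, 1, 3, 3, 3, 2, 4]. Checking the degree-preserving permutations of the vertex set shows that none except the identity preserves every edge, so Aut(G) is trivial.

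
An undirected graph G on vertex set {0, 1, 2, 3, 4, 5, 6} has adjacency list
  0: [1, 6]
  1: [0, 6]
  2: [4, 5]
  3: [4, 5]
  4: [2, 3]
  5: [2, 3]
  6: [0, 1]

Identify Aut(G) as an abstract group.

G has two connected components, {2, 3, 4, 5} and {0, 1, 6}; each is 2-regular, so G = C_4 ⊔ C_3. The components are non-isomorphic (different sizes), so Aut(G) = Aut(C_3) × Aut(C_4) = D_3 × D_4 of order 6·8 = 48.

D_3 × D_4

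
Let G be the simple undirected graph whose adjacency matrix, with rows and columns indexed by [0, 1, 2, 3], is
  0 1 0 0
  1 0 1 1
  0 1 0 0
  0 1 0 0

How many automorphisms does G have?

Vertex 1 has degree 3 and every other vertex has degree 1, so G is the star K_{1,3} with centre 1. The 3 leaves are pairwise interchangeable while the centre is fixed, giving Aut(G) = S_3.

6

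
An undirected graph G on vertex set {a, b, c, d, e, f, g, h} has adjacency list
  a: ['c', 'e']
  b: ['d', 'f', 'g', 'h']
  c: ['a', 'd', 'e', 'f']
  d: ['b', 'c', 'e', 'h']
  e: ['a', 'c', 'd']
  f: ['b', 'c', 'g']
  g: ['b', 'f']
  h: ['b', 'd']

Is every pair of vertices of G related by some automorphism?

Automorphisms preserve degree, but G has vertices of degree 2 and vertices of degree 4; no automorphism maps one to the other, so G is not vertex-transitive.

No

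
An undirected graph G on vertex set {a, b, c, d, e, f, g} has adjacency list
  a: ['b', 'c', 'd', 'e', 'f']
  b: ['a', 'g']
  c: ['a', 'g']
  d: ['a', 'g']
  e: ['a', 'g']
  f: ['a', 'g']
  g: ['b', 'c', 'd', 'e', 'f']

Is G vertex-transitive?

Automorphisms preserve degree, but G has vertices of degree 2 and vertices of degree 5; no automorphism maps one to the other, so G is not vertex-transitive.

No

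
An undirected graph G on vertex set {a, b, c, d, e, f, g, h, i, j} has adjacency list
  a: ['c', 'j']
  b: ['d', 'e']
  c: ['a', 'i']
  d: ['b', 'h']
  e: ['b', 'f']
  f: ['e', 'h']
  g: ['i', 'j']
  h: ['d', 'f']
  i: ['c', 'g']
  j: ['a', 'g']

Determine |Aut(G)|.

G has two connected components, {a, c, g, i, j} and {b, d, e, f, h}; each is 2-regular, so G = C_5 ⊔ C_5. With two isomorphic components, Aut(G) = Aut(C_5) ≀ S_2 = (D_5 × D_5) ⋊ Z_2: permute each cycle by D_5, then optionally swap the two cycles. Order 2·(2·5)² = 200.

200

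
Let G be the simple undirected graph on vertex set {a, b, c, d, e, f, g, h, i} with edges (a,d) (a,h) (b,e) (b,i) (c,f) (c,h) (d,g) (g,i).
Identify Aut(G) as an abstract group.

Z_2

The degree sequence is [2, 2, 2, 2, 1, 1, 2, 2, 2]; the two degree-1 vertices e and f are the ends of a path, so G = P_9. A path has exactly one nontrivial symmetry — reversal — giving Aut(G) of order 2.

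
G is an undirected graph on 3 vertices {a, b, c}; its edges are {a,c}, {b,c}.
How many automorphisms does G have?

The degree sequence is [1, 1, 2]; the two degree-1 vertices a and b are the ends of a path, so G = P_3. A path has exactly one nontrivial symmetry — reversal — giving Aut(G) of order 2.

2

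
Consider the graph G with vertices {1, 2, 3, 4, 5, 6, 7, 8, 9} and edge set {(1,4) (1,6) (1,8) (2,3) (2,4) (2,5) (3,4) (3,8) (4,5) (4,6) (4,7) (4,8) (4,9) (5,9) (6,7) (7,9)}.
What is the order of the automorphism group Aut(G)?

Vertex 4 is the unique vertex of degree 8; the remaining 8 vertices each have degree 3 and induce a cycle, so G is the wheel on 9 vertices with hub 4. With the hub fixed, the remaining symmetry is that of the rim cycle C_8, giving the dihedral group D_8.

16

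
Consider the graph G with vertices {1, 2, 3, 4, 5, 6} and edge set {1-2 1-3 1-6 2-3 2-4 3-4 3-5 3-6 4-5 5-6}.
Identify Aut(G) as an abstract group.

Vertex 3 is the unique vertex of degree 5; the remaining 5 vertices each have degree 3 and induce a cycle, so G is the wheel on 6 vertices with hub 3. Every automorphism fixes the hub and acts on the rim 5-cycle, so Aut(G) ≅ Aut(C_5) = D_5 of order 10.

the dihedral group of order 10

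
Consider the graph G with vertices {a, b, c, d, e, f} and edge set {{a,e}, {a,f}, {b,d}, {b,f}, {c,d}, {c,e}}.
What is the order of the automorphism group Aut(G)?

G is 2-regular and connected on 6 vertices, i.e. the cycle C_6. C_6 has 6 rotations and 6 reflections, so Aut(C_6) ≅ D_6 of order 12.

12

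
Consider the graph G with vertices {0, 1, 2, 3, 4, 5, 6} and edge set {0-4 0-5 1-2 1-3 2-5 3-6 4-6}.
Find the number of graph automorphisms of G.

Every vertex has degree 2 and the graph is connected, so G is the 7-cycle C_7. C_7 has 7 rotations and 7 reflections, so Aut(C_7) ≅ D_7 of order 14.

14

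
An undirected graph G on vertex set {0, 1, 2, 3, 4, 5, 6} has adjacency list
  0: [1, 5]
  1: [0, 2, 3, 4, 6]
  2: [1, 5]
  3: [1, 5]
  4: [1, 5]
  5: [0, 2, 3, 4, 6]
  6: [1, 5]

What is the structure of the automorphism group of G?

The vertices split by degree into {1, 5} (degree 5) and {0, 2, 3, 4, 6} (degree 2); every edge runs between the two parts, so G is the complete bipartite graph K_{2,5}. Automorphisms preserve the bipartition setwise (since the parts differ in size) and act as S_5 × S_2 within it; |Aut| = 240.

S_5 × S_2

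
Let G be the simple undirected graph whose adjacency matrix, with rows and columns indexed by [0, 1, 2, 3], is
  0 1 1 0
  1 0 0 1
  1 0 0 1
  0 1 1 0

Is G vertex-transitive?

G is 2-regular and bipartite on 2^2 = 4 vertices with girth 4; it is the hypercube graph Q_2. Aut(Q_2) consists of the signed permutations of the 2 coordinate axes: 2! permutations times 2^2 sign flips, so |Aut| = 2^2·2! = 8. This group acts transitively on the 4 vertices.

Yes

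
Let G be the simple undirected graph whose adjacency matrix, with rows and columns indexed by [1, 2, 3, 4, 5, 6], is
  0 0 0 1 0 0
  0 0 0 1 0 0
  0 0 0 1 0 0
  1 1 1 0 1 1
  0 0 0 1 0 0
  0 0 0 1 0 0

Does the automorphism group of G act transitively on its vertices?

No

Vertex 4 is the only vertex of degree 5, so every automorphism fixes it; G is not vertex-transitive.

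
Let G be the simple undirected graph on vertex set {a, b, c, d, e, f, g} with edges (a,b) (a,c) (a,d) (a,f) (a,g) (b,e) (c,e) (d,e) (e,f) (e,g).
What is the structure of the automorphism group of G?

S_2 × S_5

The vertices split by degree into {a, e} (degree 5) and {b, c, d, f, g} (degree 2); every edge runs between the two parts, so G is the complete bipartite graph K_{2,5}. Automorphisms preserve the bipartition setwise (since the parts differ in size) and act as S_2 × S_5 within it; |Aut| = 240.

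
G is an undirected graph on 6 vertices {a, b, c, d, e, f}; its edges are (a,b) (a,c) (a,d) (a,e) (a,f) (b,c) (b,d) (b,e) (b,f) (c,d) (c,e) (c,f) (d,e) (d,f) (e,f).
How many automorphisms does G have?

All 6 vertices are pairwise adjacent: G = K_6. Every bijection on the vertex set is an automorphism of K_6; hence Aut(K_6) ≅ S_6, order 720.

720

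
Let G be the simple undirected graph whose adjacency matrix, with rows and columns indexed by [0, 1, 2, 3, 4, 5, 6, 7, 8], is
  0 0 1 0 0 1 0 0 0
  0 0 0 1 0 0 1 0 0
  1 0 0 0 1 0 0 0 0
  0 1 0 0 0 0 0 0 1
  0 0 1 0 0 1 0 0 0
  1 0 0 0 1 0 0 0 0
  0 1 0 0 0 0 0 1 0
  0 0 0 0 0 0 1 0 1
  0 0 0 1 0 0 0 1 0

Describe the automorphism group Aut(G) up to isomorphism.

D_5 × D_4

G has two connected components, {1, 3, 6, 7, 8} and {0, 2, 4, 5}; each is 2-regular, so G = C_5 ⊔ C_4. No automorphism exchanges components of different sizes, hence Aut(G) is the direct product D_5 × D_4, order 80.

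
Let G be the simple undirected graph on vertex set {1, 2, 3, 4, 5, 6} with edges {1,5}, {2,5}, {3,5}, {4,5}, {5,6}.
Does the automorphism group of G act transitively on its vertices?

Vertex 5 is the only vertex of degree 5, so every automorphism fixes it; G is not vertex-transitive.

No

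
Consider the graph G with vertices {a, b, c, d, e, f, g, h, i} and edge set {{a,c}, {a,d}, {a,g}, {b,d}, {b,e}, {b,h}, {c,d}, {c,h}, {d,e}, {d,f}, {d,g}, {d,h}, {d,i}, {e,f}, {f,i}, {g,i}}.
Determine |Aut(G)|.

16

Vertex d is the unique vertex of degree 8; the remaining 8 vertices each have degree 3 and induce a cycle, so G is the wheel on 9 vertices with hub d. With the hub fixed, the remaining symmetry is that of the rim cycle C_8, giving the dihedral group D_8.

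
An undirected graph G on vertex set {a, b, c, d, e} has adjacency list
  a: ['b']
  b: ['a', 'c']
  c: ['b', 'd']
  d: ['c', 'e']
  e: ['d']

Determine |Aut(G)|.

The degree sequence is [1, 2, 2, 2, 1]; the two degree-1 vertices a and e are the ends of a path, so G = P_5. A path has exactly one nontrivial symmetry — reversal — giving Aut(G) of order 2.

2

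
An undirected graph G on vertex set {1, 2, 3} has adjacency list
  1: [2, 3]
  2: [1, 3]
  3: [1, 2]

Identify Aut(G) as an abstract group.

Every vertex has degree 2, so G is the complete graph K_3. Every bijection on the vertex set is an automorphism of K_3; hence Aut(K_3) ≅ S_3, order 6.

the symmetric group on 3 letters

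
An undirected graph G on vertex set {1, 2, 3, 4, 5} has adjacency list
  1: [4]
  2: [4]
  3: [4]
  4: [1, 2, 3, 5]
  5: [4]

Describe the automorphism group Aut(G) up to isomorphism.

S_4

Vertex 4 has degree 4 and every other vertex has degree 1, so G is the star K_{1,4} with centre 4. Any automorphism fixes the centre and permutes the 4 leaves freely, so Aut(G) ≅ S_4 of order 4! = 24.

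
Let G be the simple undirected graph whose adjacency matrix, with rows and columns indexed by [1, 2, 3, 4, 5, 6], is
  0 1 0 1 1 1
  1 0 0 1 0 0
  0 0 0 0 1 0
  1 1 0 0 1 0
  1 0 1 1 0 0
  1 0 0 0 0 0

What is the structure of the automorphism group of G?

Degrees alone do not determine every vertex (e.g. 3 and 6 both have degree 1), but their neighbour-degree multisets differ: N(3) has degrees [3] while N(6) has degrees [4]. Repeating this refinement separates all vertices, so the only automorphism is the identity.

1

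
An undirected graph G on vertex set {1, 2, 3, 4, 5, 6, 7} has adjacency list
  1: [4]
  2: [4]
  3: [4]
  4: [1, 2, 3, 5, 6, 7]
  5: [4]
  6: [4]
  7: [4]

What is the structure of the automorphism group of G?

S_6

Vertex 4 has degree 6 and every other vertex has degree 1, so G is the star K_{1,6} with centre 4. Any automorphism fixes the centre and permutes the 6 leaves freely, so Aut(G) ≅ S_6 of order 6! = 720.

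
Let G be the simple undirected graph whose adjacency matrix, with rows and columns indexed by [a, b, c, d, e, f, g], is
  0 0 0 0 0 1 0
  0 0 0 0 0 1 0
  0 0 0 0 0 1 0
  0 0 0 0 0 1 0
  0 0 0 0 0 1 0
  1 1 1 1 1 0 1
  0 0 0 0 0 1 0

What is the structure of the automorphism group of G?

Vertex f has degree 6 and every other vertex has degree 1, so G is the star K_{1,6} with centre f. The 6 leaves are pairwise interchangeable while the centre is fixed, giving Aut(G) = S_6.

the symmetric group on 6 letters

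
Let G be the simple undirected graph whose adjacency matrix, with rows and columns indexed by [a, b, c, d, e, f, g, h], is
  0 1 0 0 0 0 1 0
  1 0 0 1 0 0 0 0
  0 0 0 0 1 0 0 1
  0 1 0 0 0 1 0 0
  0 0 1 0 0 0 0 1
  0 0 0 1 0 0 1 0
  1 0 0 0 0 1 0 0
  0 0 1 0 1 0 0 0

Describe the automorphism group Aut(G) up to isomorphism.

G has two connected components, {a, b, d, f, g} and {c, e, h}; each is 2-regular, so G = C_5 ⊔ C_3. The components are non-isomorphic (different sizes), so Aut(G) = Aut(C_5) × Aut(C_3) = D_5 × D_3 of order 10·6 = 60.

D_5 × D_3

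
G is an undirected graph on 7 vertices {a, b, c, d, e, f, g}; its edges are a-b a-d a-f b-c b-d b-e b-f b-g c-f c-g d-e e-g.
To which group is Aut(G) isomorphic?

Vertex b is the unique vertex of degree 6; the remaining 6 vertices each have degree 3 and induce a cycle, so G is the wheel on 7 vertices with hub b. With the hub fixed, the remaining symmetry is that of the rim cycle C_6, giving the dihedral group D_6.

the dihedral group of order 12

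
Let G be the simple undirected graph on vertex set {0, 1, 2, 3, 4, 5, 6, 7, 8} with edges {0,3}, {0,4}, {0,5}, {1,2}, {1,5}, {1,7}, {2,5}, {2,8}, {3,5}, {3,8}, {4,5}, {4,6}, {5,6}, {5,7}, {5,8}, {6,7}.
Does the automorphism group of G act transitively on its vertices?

No

Vertex 5 is the only vertex of degree 8, so every automorphism fixes it; G is not vertex-transitive.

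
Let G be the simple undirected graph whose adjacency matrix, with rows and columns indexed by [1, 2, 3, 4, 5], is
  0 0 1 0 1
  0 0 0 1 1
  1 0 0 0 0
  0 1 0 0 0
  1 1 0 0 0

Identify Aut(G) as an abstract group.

The degree sequence is [2, 2, 1, 1, 2]; the two degree-1 vertices 3 and 4 are the ends of a path, so G = P_5. The only nontrivial automorphism of a path is the end-to-end reflection, so Aut(G) ≅ Z_2.

Z_2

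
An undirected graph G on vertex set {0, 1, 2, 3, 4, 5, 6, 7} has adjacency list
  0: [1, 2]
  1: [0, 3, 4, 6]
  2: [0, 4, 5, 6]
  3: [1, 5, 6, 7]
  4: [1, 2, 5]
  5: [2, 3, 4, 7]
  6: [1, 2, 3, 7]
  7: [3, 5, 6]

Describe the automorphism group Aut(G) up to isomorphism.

The degree sequence is [2, 4, 4, 4, 3, 4, 4, 3]. Checking the degree-preserving permutations of the vertex set shows that none except the identity preserves every edge, so Aut(G) is trivial.

{e}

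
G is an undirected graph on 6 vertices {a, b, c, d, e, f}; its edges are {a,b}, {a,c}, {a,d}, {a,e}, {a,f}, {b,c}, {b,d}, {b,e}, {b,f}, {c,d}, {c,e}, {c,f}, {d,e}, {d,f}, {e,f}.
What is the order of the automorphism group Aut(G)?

720

All 6 vertices are pairwise adjacent: G = K_6. Any permutation of the 6 vertices preserves K_6, so Aut(K_6) = S_6 of order 6! = 720.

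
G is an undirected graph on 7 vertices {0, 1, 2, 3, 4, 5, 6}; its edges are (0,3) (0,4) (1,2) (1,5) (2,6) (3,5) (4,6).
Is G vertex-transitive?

Every vertex has degree 2 and the graph is connected, so G is the 7-cycle C_7. C_7 has 7 rotations and 7 reflections, so Aut(C_7) ≅ D_7 of order 14. Under this action every vertex can be carried to every other, so G is vertex-transitive.

Yes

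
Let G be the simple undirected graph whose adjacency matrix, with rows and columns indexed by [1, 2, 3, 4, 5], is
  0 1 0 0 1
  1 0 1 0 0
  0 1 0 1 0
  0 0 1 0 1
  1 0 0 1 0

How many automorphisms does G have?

Every vertex has degree 2 and the graph is connected, so G is the 5-cycle C_5. The automorphisms of the 5-cycle are exactly the symmetries of a regular 5-gon: the dihedral group D_5, |D_5| = 10.

10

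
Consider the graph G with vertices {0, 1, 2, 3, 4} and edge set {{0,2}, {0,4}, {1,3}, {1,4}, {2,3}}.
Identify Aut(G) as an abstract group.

G is 2-regular and connected on 5 vertices, i.e. the cycle C_5. C_5 has 5 rotations and 5 reflections, so Aut(C_5) ≅ D_5 of order 10.

the dihedral group of order 10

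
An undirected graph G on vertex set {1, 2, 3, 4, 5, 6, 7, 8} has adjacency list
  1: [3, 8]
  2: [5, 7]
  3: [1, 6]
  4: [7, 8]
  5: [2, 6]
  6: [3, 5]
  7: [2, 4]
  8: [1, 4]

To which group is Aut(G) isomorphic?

Every vertex has degree 2 and the graph is connected, so G is the 8-cycle C_8. The automorphisms of the 8-cycle are exactly the symmetries of a regular 8-gon: the dihedral group D_8, |D_8| = 16.

the dihedral group of order 16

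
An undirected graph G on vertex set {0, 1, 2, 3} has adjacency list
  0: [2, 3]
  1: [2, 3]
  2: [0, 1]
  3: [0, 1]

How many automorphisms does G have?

8

G is 2-regular and connected on 4 vertices, i.e. the cycle C_4. The automorphisms of the 4-cycle are exactly the symmetries of a regular 4-gon: the dihedral group D_4, |D_4| = 8.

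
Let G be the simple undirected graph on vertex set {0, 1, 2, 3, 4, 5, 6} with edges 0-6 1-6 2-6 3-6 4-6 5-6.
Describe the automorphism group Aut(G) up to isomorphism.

S_6

Vertex 6 has degree 6 and every other vertex has degree 1, so G is the star K_{1,6} with centre 6. The 6 leaves are pairwise interchangeable while the centre is fixed, giving Aut(G) = S_6.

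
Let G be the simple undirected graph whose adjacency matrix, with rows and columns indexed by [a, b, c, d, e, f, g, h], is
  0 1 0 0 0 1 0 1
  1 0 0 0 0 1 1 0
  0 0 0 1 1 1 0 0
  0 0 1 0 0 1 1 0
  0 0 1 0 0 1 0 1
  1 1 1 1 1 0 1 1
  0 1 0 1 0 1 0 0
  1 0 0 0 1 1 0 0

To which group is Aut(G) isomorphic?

the dihedral group of order 14

Vertex f is the unique vertex of degree 7; the remaining 7 vertices each have degree 3 and induce a cycle, so G is the wheel on 8 vertices with hub f. Every automorphism fixes the hub and acts on the rim 7-cycle, so Aut(G) ≅ Aut(C_7) = D_7 of order 14.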